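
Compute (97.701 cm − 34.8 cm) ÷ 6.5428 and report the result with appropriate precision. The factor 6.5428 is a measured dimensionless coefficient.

9.61 cm

97.701 cm − 34.8 cm = 62.901 cm; the difference is limited to 1 decimal place (3 s.f.).
Carrying full precision, 62.901 ÷ 6.5428 = 9.61377391942… cm; 6.5428 has 5 s.f., so the result keeps min(3, 5) = 3 s.f.
Rounded to 3 significant figures: 9.61 cm.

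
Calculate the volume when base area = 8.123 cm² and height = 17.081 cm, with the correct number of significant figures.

volume = 8.123 cm² × 17.081 cm = 138.748963 cm³.
8.123 has 4 significant figures; 17.081 has 5.
Division/multiplication keeps the fewest: 4 significant figures.
Rounded: 1.387 × 10^2 cm³.

1.387 × 10^2 cm³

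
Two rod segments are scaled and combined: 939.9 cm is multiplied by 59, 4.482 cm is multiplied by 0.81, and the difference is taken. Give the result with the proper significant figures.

5.5 × 10⁴ cm

939.9 × 59 = 55454.1 → 5.5 × 10⁴ cm (2 s.f., last digit at the 10^3 place).
4.482 × 0.81 = 3.63042 → 3.6 cm (2 s.f., last digit at the 10^-1 place).
Difference: 55450.46958 cm; keep the coarser place, 10^3.
Result: 5.5 × 10⁴ cm.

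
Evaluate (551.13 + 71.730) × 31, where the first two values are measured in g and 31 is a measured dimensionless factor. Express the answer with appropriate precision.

1.9 × 10⁴ g

551.13 g + 71.730 g = 622.860 g; the sum is limited to 2 decimal places (5 s.f.).
Carrying full precision, 622.860 × 31 = 19308.66 g; 31 has 2 s.f., so the result keeps min(5, 2) = 2 s.f.
Rounded to 2 significant figures: 1.9 × 10⁴ g.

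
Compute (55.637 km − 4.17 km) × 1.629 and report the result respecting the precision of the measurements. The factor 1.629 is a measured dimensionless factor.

83.84 km

55.637 km − 4.17 km = 51.467 km; the difference is limited to 2 decimal places (4 s.f.).
Carrying full precision, 51.467 × 1.629 = 83.839743 km; 1.629 has 4 s.f., so the result keeps min(4, 4) = 4 s.f.
Rounded to 4 significant figures: 83.84 km.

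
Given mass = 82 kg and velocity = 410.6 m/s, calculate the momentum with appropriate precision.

3.4 × 10⁴ kg·m/s

momentum = 82 kg × 410.6 m/s = 33669.2 kg·m/s.
82 has 2 significant figures; 410.6 has 4.
Division/multiplication keeps the fewest: 2 significant figures.
Rounded: 3.4 × 10⁴ kg·m/s.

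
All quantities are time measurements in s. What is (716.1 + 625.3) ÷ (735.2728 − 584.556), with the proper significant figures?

716.1 + 625.3 = 1341.4, limited to 1 d.p. → 5 s.f.; 735.2728 − 584.556 = 150.7168, limited to 3 d.p. → 6 s.f.
Carrying full precision, 1341.4 ÷ 150.7168 = 8.90013588399…; keep min(5, 6) = 5 s.f.
Rounded to 5 significant figures: 8.9001.

8.9001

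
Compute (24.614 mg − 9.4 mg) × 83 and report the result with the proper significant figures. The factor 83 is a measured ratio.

1.3 × 10³ mg

24.614 mg − 9.4 mg = 15.214 mg; the difference is limited to 1 decimal place (3 s.f.).
Carrying full precision, 15.214 × 83 = 1262.762 mg; 83 has 2 s.f., so the result keeps min(3, 2) = 2 s.f.
Rounded to 2 significant figures: 1.3 × 10³ mg.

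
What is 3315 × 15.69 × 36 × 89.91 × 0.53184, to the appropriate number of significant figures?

9.0 × 10⁷

3315 × 15.69 × 36 × 89.91 × 0.53184 = 89536058.5615…
Multiplication/division keeps the fewest significant figures: 3315 → 4 s.f., 15.69 → 4 s.f., 36 → 2 s.f., 89.91 → 4 s.f., 0.53184 → 5 s.f.; limit is 2.
Rounded to 2 significant figures: 9.0 × 10⁷.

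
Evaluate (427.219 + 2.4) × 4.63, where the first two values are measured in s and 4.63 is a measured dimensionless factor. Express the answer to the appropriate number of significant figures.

427.219 s + 2.4 s = 429.619 s; the sum is limited to 1 decimal place (4 s.f.).
Carrying full precision, 429.619 × 4.63 = 1989.13597 s; 4.63 has 3 s.f., so the result keeps min(4, 3) = 3 s.f.
Rounded to 3 significant figures: 1.99 × 10³ s.

1.99 × 10³ s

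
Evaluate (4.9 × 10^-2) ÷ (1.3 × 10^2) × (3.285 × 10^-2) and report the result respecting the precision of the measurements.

(4.9 × 10^-2) ÷ (1.3 × 10^2) × (3.285 × 10^-2) = 0.0000123819230769…
Multiplication/division keeps the fewest significant figures: 4.9 × 10^-2 → 2 s.f., 1.3 × 10^2 → 2 s.f., 3.285 × 10^-2 → 4 s.f.; limit is 2.
Rounded to 2 significant figures: 1.2 × 10^-5.

1.2 × 10^-5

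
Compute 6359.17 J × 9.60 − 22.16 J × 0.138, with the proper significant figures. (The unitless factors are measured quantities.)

6.10 × 10^4 J

6359.17 × 9.60 = 61048.032 → 6.10 × 10^4 J (3 s.f., last digit at the 10^2 place).
22.16 × 0.138 = 3.05808 → 3.06 J (3 s.f., last digit at the 10^-2 place).
Difference: 61044.97392 J; keep the coarser place, 10^2.
Result: 6.10 × 10^4 J.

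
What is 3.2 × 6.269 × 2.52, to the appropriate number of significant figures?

51

3.2 × 6.269 × 2.52 = 50.553216
Multiplication/division keeps the fewest significant figures: 3.2 → 2 s.f., 6.269 → 4 s.f., 2.52 → 3 s.f.; limit is 2.
Rounded to 2 significant figures: 51.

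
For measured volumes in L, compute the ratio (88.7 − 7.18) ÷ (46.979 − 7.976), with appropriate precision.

2.09

88.7 − 7.18 = 81.52, limited to 1 d.p. → 3 s.f.; 46.979 − 7.976 = 39.003, limited to 3 d.p. → 5 s.f.
Carrying full precision, 81.52 ÷ 39.003 = 2.09009563367…; keep min(3, 5) = 3 s.f.
Rounded to 3 significant figures: 2.09.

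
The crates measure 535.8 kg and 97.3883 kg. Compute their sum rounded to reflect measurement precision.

633.2 kg

535.8 kg + 97.3883 kg = 633.1883 kg.
Addition/subtraction keeps the fewest decimal places: 535.8 → 1 decimal place, 97.3883 → 4 decimal places; limit is 1.
Rounded to 1 decimal place: 633.2 kg.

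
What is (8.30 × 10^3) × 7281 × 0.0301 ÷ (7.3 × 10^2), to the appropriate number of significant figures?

(8.30 × 10^3) × 7281 × 0.0301 ÷ (7.3 × 10^2) = 2491.79757534…
Multiplication/division keeps the fewest significant figures: 8.30 × 10^3 → 3 s.f., 7281 → 4 s.f., 0.0301 → 3 s.f., 7.3 × 10^2 → 2 s.f.; limit is 2.
Rounded to 2 significant figures: 2.5 × 10^3.

2.5 × 10^3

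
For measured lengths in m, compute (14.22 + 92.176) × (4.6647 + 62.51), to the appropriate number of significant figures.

7.147 × 10^3 m²

14.22 + 92.176 = 106.396, limited to 2 d.p. → 5 s.f.; 4.6647 + 62.51 = 67.1747, limited to 2 d.p. → 4 s.f.
Carrying full precision, 106.396 × 67.1747 = 7147.1193812; keep min(5, 4) = 4 s.f.
Rounded to 4 significant figures: 7.147 × 10^3 m².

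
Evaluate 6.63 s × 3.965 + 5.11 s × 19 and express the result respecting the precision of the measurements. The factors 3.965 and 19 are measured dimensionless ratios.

123 s

6.63 × 3.965 = 26.28795 → 26.3 s (3 s.f., last digit at the 10^-1 place).
5.11 × 19 = 97.09 → 97 s (2 s.f., last digit at the 10^0 place).
Sum: 123.37795 s; keep the coarser place, 10^0.
Result: 123 s.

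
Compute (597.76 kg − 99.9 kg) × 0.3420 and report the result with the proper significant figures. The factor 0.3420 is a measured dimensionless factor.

170.3 kg

597.76 kg − 99.9 kg = 497.86 kg; the difference is limited to 1 decimal place (4 s.f.).
Carrying full precision, 497.86 × 0.3420 = 170.26812 kg; 0.3420 has 4 s.f., so the result keeps min(4, 4) = 4 s.f.
Rounded to 4 significant figures: 170.3 kg.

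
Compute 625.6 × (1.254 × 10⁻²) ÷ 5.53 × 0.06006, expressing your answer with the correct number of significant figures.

0.0852

625.6 × (1.254 × 10⁻²) ÷ 5.53 × 0.06006 = 0.0852029188861…
Multiplication/division keeps the fewest significant figures: 625.6 → 4 s.f., 1.254 × 10⁻² → 4 s.f., 5.53 → 3 s.f., 0.06006 → 4 s.f.; limit is 3.
Rounded to 3 significant figures: 0.0852.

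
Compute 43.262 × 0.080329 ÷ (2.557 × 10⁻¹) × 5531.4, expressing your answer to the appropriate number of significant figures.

43.262 × 0.080329 ÷ (2.557 × 10⁻¹) × 5531.4 = 75176.705731…
Multiplication/division keeps the fewest significant figures: 43.262 → 5 s.f., 0.080329 → 5 s.f., 2.557 × 10⁻¹ → 4 s.f., 5531.4 → 5 s.f.; limit is 4.
Rounded to 4 significant figures: 7.518 × 10⁴.

7.518 × 10⁴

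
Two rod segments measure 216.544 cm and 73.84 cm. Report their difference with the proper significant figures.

142.70 cm

216.544 cm − 73.84 cm = 142.704 cm.
Addition/subtraction keeps the fewest decimal places: 216.544 → 3 decimal places, 73.84 → 2 decimal places; limit is 2.
Rounded to 2 decimal places: 142.70 cm.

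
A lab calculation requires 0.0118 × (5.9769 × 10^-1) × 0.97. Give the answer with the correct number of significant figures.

0.0118 × (5.9769 × 10^-1) × 0.97 = 0.00684115974
Multiplication/division keeps the fewest significant figures: 0.0118 → 3 s.f., 5.9769 × 10^-1 → 5 s.f., 0.97 → 2 s.f.; limit is 2.
Rounded to 2 significant figures: 0.0068.

0.0068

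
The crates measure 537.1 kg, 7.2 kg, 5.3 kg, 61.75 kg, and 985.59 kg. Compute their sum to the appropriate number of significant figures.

537.1 kg + 7.2 kg + 5.3 kg + 61.75 kg + 985.59 kg = 1596.94 kg.
Addition/subtraction keeps the fewest decimal places: 537.1 → 1 decimal place, 7.2 → 1 decimal place, 5.3 → 1 decimal place, 61.75 → 2 decimal places, 985.59 → 2 decimal places; limit is 1.
Rounded to 1 decimal place: 1596.9 kg.

1596.9 kg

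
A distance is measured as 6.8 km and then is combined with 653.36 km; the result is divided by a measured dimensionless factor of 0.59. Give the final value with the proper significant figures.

6.8 km + 653.36 km = 660.16 km; the sum is limited to 1 decimal place (4 s.f.).
Carrying full precision, 660.16 ÷ 0.59 = 1118.91525424… km; 0.59 has 2 s.f., so the result keeps min(4, 2) = 2 s.f.
Rounded to 2 significant figures: 1.1 × 10^3 km.

1.1 × 10^3 km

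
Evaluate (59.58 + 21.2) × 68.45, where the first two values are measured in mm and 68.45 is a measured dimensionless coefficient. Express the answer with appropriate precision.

5.53 × 10^3 mm

59.58 mm + 21.2 mm = 80.78 mm; the sum is limited to 1 decimal place (3 s.f.).
Carrying full precision, 80.78 × 68.45 = 5529.391 mm; 68.45 has 4 s.f., so the result keeps min(3, 4) = 3 s.f.
Rounded to 3 significant figures: 5.53 × 10^3 mm.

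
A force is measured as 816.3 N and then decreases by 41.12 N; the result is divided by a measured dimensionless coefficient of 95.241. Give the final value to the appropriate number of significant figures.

816.3 N − 41.12 N = 775.18 N; the difference is limited to 1 decimal place (4 s.f.).
Carrying full precision, 775.18 ÷ 95.241 = 8.13914175618… N; 95.241 has 5 s.f., so the result keeps min(4, 5) = 4 s.f.
Rounded to 4 significant figures: 8.139 N.

8.139 N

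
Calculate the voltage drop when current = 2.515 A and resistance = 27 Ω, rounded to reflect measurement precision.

68 V

voltage drop = 2.515 A × 27 Ω = 67.905 V.
2.515 has 4 significant figures; 27 has 2.
Division/multiplication keeps the fewest: 2 significant figures.
Rounded: 68 V.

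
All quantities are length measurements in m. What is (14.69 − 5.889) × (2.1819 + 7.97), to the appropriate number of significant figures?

89.3 m²

14.69 − 5.889 = 8.801, limited to 2 d.p. → 3 s.f.; 2.1819 + 7.97 = 10.1519, limited to 2 d.p. → 4 s.f.
Carrying full precision, 8.801 × 10.1519 = 89.3468719; keep min(3, 4) = 3 s.f.
Rounded to 3 significant figures: 89.3 m².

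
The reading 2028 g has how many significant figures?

4

2028: zeros between nonzero digits are significant.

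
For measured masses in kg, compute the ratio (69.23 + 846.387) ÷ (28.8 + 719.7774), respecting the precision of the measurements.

69.23 + 846.387 = 915.617, limited to 2 d.p. → 5 s.f.; 28.8 + 719.7774 = 748.5774, limited to 1 d.p. → 4 s.f.
Carrying full precision, 915.617 ÷ 748.5774 = 1.22314272379…; keep min(5, 4) = 4 s.f.
Rounded to 4 significant figures: 1.223.

1.223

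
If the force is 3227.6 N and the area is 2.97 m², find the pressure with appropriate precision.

1.09 × 10^3 Pa

pressure = 3227.6 N ÷ 2.97 m² = 1086.73400673… Pa.
3227.6 has 5 significant figures; 2.97 has 3.
Division/multiplication keeps the fewest: 3 significant figures.
Rounded: 1.09 × 10^3 Pa.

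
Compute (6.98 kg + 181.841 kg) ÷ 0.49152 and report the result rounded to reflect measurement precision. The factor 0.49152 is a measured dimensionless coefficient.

6.98 kg + 181.841 kg = 188.821 kg; the sum is limited to 2 decimal places (5 s.f.).
Carrying full precision, 188.821 ÷ 0.49152 = 384.157307943… kg; 0.49152 has 5 s.f., so the result keeps min(5, 5) = 5 s.f.
Rounded to 5 significant figures: 384.16 kg.

384.16 kg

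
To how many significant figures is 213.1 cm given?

213.1: every digit is nonzero and significant.

4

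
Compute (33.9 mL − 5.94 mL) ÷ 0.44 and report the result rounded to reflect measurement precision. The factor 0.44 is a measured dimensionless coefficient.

33.9 mL − 5.94 mL = 27.96 mL; the difference is limited to 1 decimal place (3 s.f.).
Carrying full precision, 27.96 ÷ 0.44 = 63.5454545455… mL; 0.44 has 2 s.f., so the result keeps min(3, 2) = 2 s.f.
Rounded to 2 significant figures: 64 mL.

64 mL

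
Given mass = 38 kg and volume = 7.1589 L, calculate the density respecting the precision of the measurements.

5.3 kg/L

density = 38 kg ÷ 7.1589 L = 5.30807805668… kg/L.
38 has 2 significant figures; 7.1589 has 5.
Division/multiplication keeps the fewest: 2 significant figures.
Rounded: 5.3 kg/L.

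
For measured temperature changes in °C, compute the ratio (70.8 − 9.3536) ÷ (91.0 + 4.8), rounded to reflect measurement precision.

70.8 − 9.3536 = 61.4464, limited to 1 d.p. → 3 s.f.; 91.0 + 4.8 = 95.8, limited to 1 d.p. → 3 s.f.
Carrying full precision, 61.4464 ÷ 95.8 = 0.641402922756…; keep min(3, 3) = 3 s.f.
Rounded to 3 significant figures: 0.641.

0.641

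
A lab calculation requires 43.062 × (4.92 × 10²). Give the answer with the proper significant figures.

43.062 × (4.92 × 10²) = 21186.504
Multiplication/division keeps the fewest significant figures: 43.062 → 5 s.f., 4.92 × 10² → 3 s.f.; limit is 3.
Rounded to 3 significant figures: 2.12 × 10⁴.

2.12 × 10⁴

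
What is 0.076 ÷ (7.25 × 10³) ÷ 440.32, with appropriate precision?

2.4 × 10⁻⁸

0.076 ÷ (7.25 × 10³) ÷ 440.32 = 2.38071371291 × 10^-8…
Multiplication/division keeps the fewest significant figures: 0.076 → 2 s.f., 7.25 × 10³ → 3 s.f., 440.32 → 5 s.f.; limit is 2.
Rounded to 2 significant figures: 2.4 × 10⁻⁸.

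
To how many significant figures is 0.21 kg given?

0.21: leading zeros are not significant.

2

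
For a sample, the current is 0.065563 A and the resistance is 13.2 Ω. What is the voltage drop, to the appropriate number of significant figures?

voltage drop = 0.065563 A × 13.2 Ω = 0.8654316 V.
0.065563 has 5 significant figures; 13.2 has 3.
Division/multiplication keeps the fewest: 3 significant figures.
Rounded: 0.865 V.

0.865 V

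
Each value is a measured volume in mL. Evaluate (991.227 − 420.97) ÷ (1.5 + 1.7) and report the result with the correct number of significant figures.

1.8 × 10^2

991.227 − 420.97 = 570.257, limited to 2 d.p. → 5 s.f.; 1.5 + 1.7 = 3.2, limited to 1 d.p. → 2 s.f.
Carrying full precision, 570.257 ÷ 3.2 = 178.2053125; keep min(5, 2) = 2 s.f.
Rounded to 2 significant figures: 1.8 × 10^2.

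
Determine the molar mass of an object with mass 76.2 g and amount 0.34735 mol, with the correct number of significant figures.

219 g/mol

molar mass = 76.2 g ÷ 0.34735 mol = 219.375269901… g/mol.
76.2 has 3 significant figures; 0.34735 has 5.
Division/multiplication keeps the fewest: 3 significant figures.
Rounded: 219 g/mol.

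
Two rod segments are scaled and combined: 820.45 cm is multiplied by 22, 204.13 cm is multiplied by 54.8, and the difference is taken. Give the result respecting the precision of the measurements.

820.45 × 22 = 18049.9 → 1.8 × 10⁴ cm (2 s.f., last digit at the 10^3 place).
204.13 × 54.8 = 11186.324 → 1.12 × 10⁴ cm (3 s.f., last digit at the 10^2 place).
Difference: 6863.576 cm; keep the coarser place, 10^3.
Result: 7 × 10³ cm.

7 × 10³ cm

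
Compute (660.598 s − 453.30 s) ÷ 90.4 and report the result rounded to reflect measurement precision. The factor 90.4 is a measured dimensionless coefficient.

660.598 s − 453.30 s = 207.298 s; the difference is limited to 2 decimal places (5 s.f.).
Carrying full precision, 207.298 ÷ 90.4 = 2.29311946903… s; 90.4 has 3 s.f., so the result keeps min(5, 3) = 3 s.f.
Rounded to 3 significant figures: 2.29 s.

2.29 s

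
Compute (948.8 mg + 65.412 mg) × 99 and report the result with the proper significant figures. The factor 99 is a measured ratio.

1.0 × 10^5 mg

948.8 mg + 65.412 mg = 1014.212 mg; the sum is limited to 1 decimal place (5 s.f.).
Carrying full precision, 1014.212 × 99 = 100406.988 mg; 99 has 2 s.f., so the result keeps min(5, 2) = 2 s.f.
Rounded to 2 significant figures: 1.0 × 10^5 mg.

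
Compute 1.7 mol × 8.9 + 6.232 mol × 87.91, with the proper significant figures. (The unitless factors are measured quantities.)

1.7 × 8.9 = 15.13 → 15 mol (2 s.f., last digit at the 10^0 place).
6.232 × 87.91 = 547.85512 → 547.9 mol (4 s.f., last digit at the 10^-1 place).
Sum: 562.98512 mol; keep the coarser place, 10^0.
Result: 563 mol.

563 mol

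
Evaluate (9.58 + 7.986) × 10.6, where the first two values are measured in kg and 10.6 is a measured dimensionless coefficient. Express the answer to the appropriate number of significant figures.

9.58 kg + 7.986 kg = 17.566 kg; the sum is limited to 2 decimal places (4 s.f.).
Carrying full precision, 17.566 × 10.6 = 186.1996 kg; 10.6 has 3 s.f., so the result keeps min(4, 3) = 3 s.f.
Rounded to 3 significant figures: 186 kg.

186 kg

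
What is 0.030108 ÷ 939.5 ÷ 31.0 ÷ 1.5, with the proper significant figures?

6.9 × 10^-7

0.030108 ÷ 939.5 ÷ 31.0 ÷ 1.5 = 6.89179213377 × 10^-7…
Multiplication/division keeps the fewest significant figures: 0.030108 → 5 s.f., 939.5 → 4 s.f., 31.0 → 3 s.f., 1.5 → 2 s.f.; limit is 2.
Rounded to 2 significant figures: 6.9 × 10^-7.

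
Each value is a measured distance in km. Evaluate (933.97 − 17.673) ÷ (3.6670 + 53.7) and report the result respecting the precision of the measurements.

16.0

933.97 − 17.673 = 916.297, limited to 2 d.p. → 5 s.f.; 3.6670 + 53.7 = 57.3670, limited to 1 d.p. → 3 s.f.
Carrying full precision, 916.297 ÷ 57.3670 = 15.9725451915…; keep min(5, 3) = 3 s.f.
Rounded to 3 significant figures: 16.0.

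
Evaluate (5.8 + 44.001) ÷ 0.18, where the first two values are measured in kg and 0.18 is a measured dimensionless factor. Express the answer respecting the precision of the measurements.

5.8 kg + 44.001 kg = 49.801 kg; the sum is limited to 1 decimal place (3 s.f.).
Carrying full precision, 49.801 ÷ 0.18 = 276.672222222… kg; 0.18 has 2 s.f., so the result keeps min(3, 2) = 2 s.f.
Rounded to 2 significant figures: 2.8 × 10^2 kg.

2.8 × 10^2 kg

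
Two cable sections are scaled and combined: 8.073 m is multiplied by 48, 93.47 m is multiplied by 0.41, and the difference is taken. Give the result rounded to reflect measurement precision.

3.5 × 10² m

8.073 × 48 = 387.504 → 3.9 × 10² m (2 s.f., last digit at the 10^1 place).
93.47 × 0.41 = 38.3227 → 38 m (2 s.f., last digit at the 10^0 place).
Difference: 349.1813 m; keep the coarser place, 10^1.
Result: 3.5 × 10² m.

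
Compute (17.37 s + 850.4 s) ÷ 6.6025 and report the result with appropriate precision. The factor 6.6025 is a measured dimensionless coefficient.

17.37 s + 850.4 s = 867.77 s; the sum is limited to 1 decimal place (4 s.f.).
Carrying full precision, 867.77 ÷ 6.6025 = 131.430518743… s; 6.6025 has 5 s.f., so the result keeps min(4, 5) = 4 s.f.
Rounded to 4 significant figures: 131.4 s.

131.4 s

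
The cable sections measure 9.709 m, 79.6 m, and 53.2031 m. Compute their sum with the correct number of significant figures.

9.709 m + 79.6 m + 53.2031 m = 142.5121 m.
Addition/subtraction keeps the fewest decimal places: 9.709 → 3 decimal places, 79.6 → 1 decimal place, 53.2031 → 4 decimal places; limit is 1.
Rounded to 1 decimal place: 142.5 m.

142.5 m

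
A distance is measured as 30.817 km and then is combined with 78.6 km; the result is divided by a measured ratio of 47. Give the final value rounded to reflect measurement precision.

30.817 km + 78.6 km = 109.417 km; the sum is limited to 1 decimal place (4 s.f.).
Carrying full precision, 109.417 ÷ 47 = 2.3280212766… km; 47 has 2 s.f., so the result keeps min(4, 2) = 2 s.f.
Rounded to 2 significant figures: 2.3 km.

2.3 km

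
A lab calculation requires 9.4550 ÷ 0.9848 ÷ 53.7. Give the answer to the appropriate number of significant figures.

0.179

9.4550 ÷ 0.9848 ÷ 53.7 = 0.178788346366…
Multiplication/division keeps the fewest significant figures: 9.4550 → 5 s.f., 0.9848 → 4 s.f., 53.7 → 3 s.f.; limit is 3.
Rounded to 3 significant figures: 0.179.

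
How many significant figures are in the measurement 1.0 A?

1.0: trailing zeros after a decimal point are significant.

2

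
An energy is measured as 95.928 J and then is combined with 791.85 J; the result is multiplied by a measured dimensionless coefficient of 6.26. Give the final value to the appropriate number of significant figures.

5.56 × 10³ J

95.928 J + 791.85 J = 887.778 J; the sum is limited to 2 decimal places (5 s.f.).
Carrying full precision, 887.778 × 6.26 = 5557.49028 J; 6.26 has 3 s.f., so the result keeps min(5, 3) = 3 s.f.
Rounded to 3 significant figures: 5.56 × 10³ J.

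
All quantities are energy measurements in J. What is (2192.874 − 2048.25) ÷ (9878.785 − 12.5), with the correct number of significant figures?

0.014658

2192.874 − 2048.25 = 144.624, limited to 2 d.p. → 5 s.f.; 9878.785 − 12.5 = 9866.285, limited to 1 d.p. → 5 s.f.
Carrying full precision, 144.624 ÷ 9866.285 = 0.0146584048606…; keep min(5, 5) = 5 s.f.
Rounded to 5 significant figures: 0.014658.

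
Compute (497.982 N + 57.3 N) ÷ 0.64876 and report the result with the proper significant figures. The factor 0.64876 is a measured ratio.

497.982 N + 57.3 N = 555.282 N; the sum is limited to 1 decimal place (4 s.f.).
Carrying full precision, 555.282 ÷ 0.64876 = 855.9128183… N; 0.64876 has 5 s.f., so the result keeps min(4, 5) = 4 s.f.
Rounded to 4 significant figures: 855.9 N.

855.9 N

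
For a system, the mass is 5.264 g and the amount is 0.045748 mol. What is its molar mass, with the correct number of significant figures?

115.1 g/mol

molar mass = 5.264 g ÷ 0.045748 mol = 115.06513946… g/mol.
5.264 has 4 significant figures; 0.045748 has 5.
Division/multiplication keeps the fewest: 4 significant figures.
Rounded: 115.1 g/mol.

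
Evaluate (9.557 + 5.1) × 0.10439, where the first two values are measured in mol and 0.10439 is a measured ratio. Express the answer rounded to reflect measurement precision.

1.53 mol

9.557 mol + 5.1 mol = 14.657 mol; the sum is limited to 1 decimal place (3 s.f.).
Carrying full precision, 14.657 × 0.10439 = 1.53004423 mol; 0.10439 has 5 s.f., so the result keeps min(3, 5) = 3 s.f.
Rounded to 3 significant figures: 1.53 mol.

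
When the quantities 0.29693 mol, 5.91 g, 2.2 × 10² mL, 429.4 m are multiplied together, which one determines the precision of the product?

0.29693 mol → 5 s.f.; 5.91 g → 3 s.f.; 2.2 × 10² mL → 2 s.f.; 429.4 m → 4 s.f.
The fewest is 2 significant figures, from 2.2 × 10² mL.

2.2 × 10² mL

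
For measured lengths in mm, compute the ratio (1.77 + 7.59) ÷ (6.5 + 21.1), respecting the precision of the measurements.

1.77 + 7.59 = 9.36, limited to 2 d.p. → 3 s.f.; 6.5 + 21.1 = 27.6, limited to 1 d.p. → 3 s.f.
Carrying full precision, 9.36 ÷ 27.6 = 0.339130434783…; keep min(3, 3) = 3 s.f.
Rounded to 3 significant figures: 3.39 × 10⁻¹.

3.39 × 10⁻¹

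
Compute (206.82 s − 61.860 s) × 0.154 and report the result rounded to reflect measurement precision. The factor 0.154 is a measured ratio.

206.82 s − 61.860 s = 144.960 s; the difference is limited to 2 decimal places (5 s.f.).
Carrying full precision, 144.960 × 0.154 = 22.32384 s; 0.154 has 3 s.f., so the result keeps min(5, 3) = 3 s.f.
Rounded to 3 significant figures: 22.3 s.

22.3 s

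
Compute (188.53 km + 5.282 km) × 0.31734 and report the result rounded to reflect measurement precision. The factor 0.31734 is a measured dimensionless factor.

61.504 km

188.53 km + 5.282 km = 193.812 km; the sum is limited to 2 decimal places (5 s.f.).
Carrying full precision, 193.812 × 0.31734 = 61.50430008 km; 0.31734 has 5 s.f., so the result keeps min(5, 5) = 5 s.f.
Rounded to 5 significant figures: 61.504 km.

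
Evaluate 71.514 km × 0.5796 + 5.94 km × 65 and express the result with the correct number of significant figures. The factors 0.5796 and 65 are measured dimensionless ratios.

71.514 × 0.5796 = 41.4495144 → 41.45 km (4 s.f., last digit at the 10^-2 place).
5.94 × 65 = 386.1 → 3.9 × 10^2 km (2 s.f., last digit at the 10^1 place).
Sum: 427.5495144 km; keep the coarser place, 10^1.
Result: 4.3 × 10^2 km.

4.3 × 10^2 km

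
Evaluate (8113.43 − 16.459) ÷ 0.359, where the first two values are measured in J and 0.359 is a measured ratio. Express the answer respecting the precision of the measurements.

8113.43 J − 16.459 J = 8096.971 J; the difference is limited to 2 decimal places (6 s.f.).
Carrying full precision, 8096.971 ÷ 0.359 = 22554.2367688… J; 0.359 has 3 s.f., so the result keeps min(6, 3) = 3 s.f.
Rounded to 3 significant figures: 2.26 × 10^4 J.

2.26 × 10^4 J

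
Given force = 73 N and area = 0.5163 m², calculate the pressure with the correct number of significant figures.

1.4 × 10² Pa

pressure = 73 N ÷ 0.5163 m² = 141.390664342… Pa.
73 has 2 significant figures; 0.5163 has 4.
Division/multiplication keeps the fewest: 2 significant figures.
Rounded: 1.4 × 10² Pa.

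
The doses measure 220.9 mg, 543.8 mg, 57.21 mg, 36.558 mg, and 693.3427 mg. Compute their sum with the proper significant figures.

1551.8 mg

220.9 mg + 543.8 mg + 57.21 mg + 36.558 mg + 693.3427 mg = 1551.8107 mg.
Addition/subtraction keeps the fewest decimal places: 220.9 → 1 decimal place, 543.8 → 1 decimal place, 57.21 → 2 decimal places, 36.558 → 3 decimal places, 693.3427 → 4 decimal places; limit is 1.
Rounded to 1 decimal place: 1551.8 mg.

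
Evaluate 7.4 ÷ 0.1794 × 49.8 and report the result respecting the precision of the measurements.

7.4 ÷ 0.1794 × 49.8 = 2054.18060201…
Multiplication/division keeps the fewest significant figures: 7.4 → 2 s.f., 0.1794 → 4 s.f., 49.8 → 3 s.f.; limit is 2.
Rounded to 2 significant figures: 2.1 × 10^3.

2.1 × 10^3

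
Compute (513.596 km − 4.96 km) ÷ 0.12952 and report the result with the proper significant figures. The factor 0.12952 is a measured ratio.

513.596 km − 4.96 km = 508.636 km; the difference is limited to 2 decimal places (5 s.f.).
Carrying full precision, 508.636 ÷ 0.12952 = 3927.08462014… km; 0.12952 has 5 s.f., so the result keeps min(5, 5) = 5 s.f.
Rounded to 5 significant figures: 3927.1 km.

3927.1 km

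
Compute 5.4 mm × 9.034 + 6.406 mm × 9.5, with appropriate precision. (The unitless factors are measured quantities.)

5.4 × 9.034 = 48.7836 → 49 mm (2 s.f., last digit at the 10^0 place).
6.406 × 9.5 = 60.857 → 61 mm (2 s.f., last digit at the 10^0 place).
Sum: 109.6406 mm; keep the coarser place, 10^0.
Result: 110. mm.

110. mm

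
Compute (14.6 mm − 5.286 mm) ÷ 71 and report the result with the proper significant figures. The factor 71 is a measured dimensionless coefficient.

0.13 mm

14.6 mm − 5.286 mm = 9.314 mm; the difference is limited to 1 decimal place (2 s.f.).
Carrying full precision, 9.314 ÷ 71 = 0.131183098592… mm; 71 has 2 s.f., so the result keeps min(2, 2) = 2 s.f.
Rounded to 2 significant figures: 0.13 mm.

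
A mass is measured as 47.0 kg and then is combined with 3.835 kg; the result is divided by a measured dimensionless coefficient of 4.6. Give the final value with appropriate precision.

11 kg

47.0 kg + 3.835 kg = 50.835 kg; the sum is limited to 1 decimal place (3 s.f.).
Carrying full precision, 50.835 ÷ 4.6 = 11.0510869565… kg; 4.6 has 2 s.f., so the result keeps min(3, 2) = 2 s.f.
Rounded to 2 significant figures: 11 kg.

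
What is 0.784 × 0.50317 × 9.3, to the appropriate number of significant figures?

0.784 × 0.50317 × 9.3 = 3.668713104
Multiplication/division keeps the fewest significant figures: 0.784 → 3 s.f., 0.50317 → 5 s.f., 9.3 → 2 s.f.; limit is 2.
Rounded to 2 significant figures: 3.7.

3.7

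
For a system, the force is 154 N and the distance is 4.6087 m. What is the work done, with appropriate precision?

7.10 × 10² J

work done = 154 N × 4.6087 m = 709.7398 J.
154 has 3 significant figures; 4.6087 has 5.
Division/multiplication keeps the fewest: 3 significant figures.
Rounded: 7.10 × 10² J.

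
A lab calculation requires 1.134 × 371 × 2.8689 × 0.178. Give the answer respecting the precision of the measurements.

1.134 × 371 × 2.8689 × 0.178 = 214.843578239…
Multiplication/division keeps the fewest significant figures: 1.134 → 4 s.f., 371 → 3 s.f., 2.8689 → 5 s.f., 0.178 → 3 s.f.; limit is 3.
Rounded to 3 significant figures: 215.

215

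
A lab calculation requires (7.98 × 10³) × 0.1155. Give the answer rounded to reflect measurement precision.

9.22 × 10²

(7.98 × 10³) × 0.1155 = 921.69
Multiplication/division keeps the fewest significant figures: 7.98 × 10³ → 3 s.f., 0.1155 → 4 s.f.; limit is 3.
Rounded to 3 significant figures: 9.22 × 10².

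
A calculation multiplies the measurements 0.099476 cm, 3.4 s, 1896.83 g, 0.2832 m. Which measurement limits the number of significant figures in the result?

3.4 s

0.099476 cm → 5 s.f.; 3.4 s → 2 s.f.; 1896.83 g → 6 s.f.; 0.2832 m → 4 s.f.
The fewest is 2 significant figures, from 3.4 s.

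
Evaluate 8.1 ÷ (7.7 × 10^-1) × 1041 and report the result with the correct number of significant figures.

1.1 × 10^4

8.1 ÷ (7.7 × 10^-1) × 1041 = 10950.7792208…
Multiplication/division keeps the fewest significant figures: 8.1 → 2 s.f., 7.7 × 10^-1 → 2 s.f., 1041 → 4 s.f.; limit is 2.
Rounded to 2 significant figures: 1.1 × 10^4.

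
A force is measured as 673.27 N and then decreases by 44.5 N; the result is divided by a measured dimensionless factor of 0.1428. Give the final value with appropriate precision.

4403 N

673.27 N − 44.5 N = 628.77 N; the difference is limited to 1 decimal place (4 s.f.).
Carrying full precision, 628.77 ÷ 0.1428 = 4403.1512605… N; 0.1428 has 4 s.f., so the result keeps min(4, 4) = 4 s.f.
Rounded to 4 significant figures: 4403 N.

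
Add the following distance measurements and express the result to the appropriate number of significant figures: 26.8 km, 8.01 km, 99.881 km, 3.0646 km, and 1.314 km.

26.8 km + 8.01 km + 99.881 km + 3.0646 km + 1.314 km = 139.0696 km.
Addition/subtraction keeps the fewest decimal places: 26.8 → 1 decimal place, 8.01 → 2 decimal places, 99.881 → 3 decimal places, 3.0646 → 4 decimal places, 1.314 → 3 decimal places; limit is 1.
Rounded to 1 decimal place: 139.1 km.

139.1 km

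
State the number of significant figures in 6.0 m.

6.0: trailing zeros after a decimal point are significant.

2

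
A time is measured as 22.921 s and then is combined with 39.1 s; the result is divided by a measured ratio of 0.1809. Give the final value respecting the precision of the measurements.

343 s

22.921 s + 39.1 s = 62.021 s; the sum is limited to 1 decimal place (3 s.f.).
Carrying full precision, 62.021 ÷ 0.1809 = 342.846876727… s; 0.1809 has 4 s.f., so the result keeps min(3, 4) = 3 s.f.
Rounded to 3 significant figures: 343 s.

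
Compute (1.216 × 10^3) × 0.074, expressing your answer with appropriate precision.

90.

(1.216 × 10^3) × 0.074 = 89.984
Multiplication/division keeps the fewest significant figures: 1.216 × 10^3 → 4 s.f., 0.074 → 2 s.f.; limit is 2.
Rounded to 2 significant figures: 90.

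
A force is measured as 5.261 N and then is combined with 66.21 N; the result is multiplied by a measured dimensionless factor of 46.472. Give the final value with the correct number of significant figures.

5.261 N + 66.21 N = 71.471 N; the sum is limited to 2 decimal places (4 s.f.).
Carrying full precision, 71.471 × 46.472 = 3321.400312 N; 46.472 has 5 s.f., so the result keeps min(4, 5) = 4 s.f.
Rounded to 4 significant figures: 3321 N.

3321 N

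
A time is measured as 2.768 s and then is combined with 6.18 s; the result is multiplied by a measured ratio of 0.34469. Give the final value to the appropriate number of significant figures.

3.08 s

2.768 s + 6.18 s = 8.948 s; the sum is limited to 2 decimal places (3 s.f.).
Carrying full precision, 8.948 × 0.34469 = 3.08428612 s; 0.34469 has 5 s.f., so the result keeps min(3, 5) = 3 s.f.
Rounded to 3 significant figures: 3.08 s.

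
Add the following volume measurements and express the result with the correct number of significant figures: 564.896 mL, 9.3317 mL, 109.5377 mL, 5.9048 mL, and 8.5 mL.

564.896 mL + 9.3317 mL + 109.5377 mL + 5.9048 mL + 8.5 mL = 698.1702 mL.
Addition/subtraction keeps the fewest decimal places: 564.896 → 3 decimal places, 9.3317 → 4 decimal places, 109.5377 → 4 decimal places, 5.9048 → 4 decimal places, 8.5 → 1 decimal place; limit is 1.
Rounded to 1 decimal place: 698.2 mL.

698.2 mL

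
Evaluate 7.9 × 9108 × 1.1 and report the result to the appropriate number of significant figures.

7.9 × 10⁴

7.9 × 9108 × 1.1 = 79148.52
Multiplication/division keeps the fewest significant figures: 7.9 → 2 s.f., 9108 → 4 s.f., 1.1 → 2 s.f.; limit is 2.
Rounded to 2 significant figures: 7.9 × 10⁴.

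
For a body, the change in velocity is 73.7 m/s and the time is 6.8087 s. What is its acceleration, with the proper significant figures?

10.8 m/s²

acceleration = 73.7 m/s ÷ 6.8087 s = 10.8243864468… m/s².
73.7 has 3 significant figures; 6.8087 has 5.
Division/multiplication keeps the fewest: 3 significant figures.
Rounded: 10.8 m/s².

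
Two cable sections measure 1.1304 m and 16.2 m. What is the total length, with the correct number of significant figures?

1.1304 m + 16.2 m = 17.3304 m.
Addition/subtraction keeps the fewest decimal places: 1.1304 → 4 decimal places, 16.2 → 1 decimal place; limit is 1.
Rounded to 1 decimal place: 17.3 m.

17.3 m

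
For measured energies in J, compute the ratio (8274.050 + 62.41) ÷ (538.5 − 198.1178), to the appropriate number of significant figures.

8274.050 + 62.41 = 8336.460, limited to 2 d.p. → 6 s.f.; 538.5 − 198.1178 = 340.3822, limited to 1 d.p. → 4 s.f.
Carrying full precision, 8336.460 ÷ 340.3822 = 24.4914687078…; keep min(6, 4) = 4 s.f.
Rounded to 4 significant figures: 24.49.

24.49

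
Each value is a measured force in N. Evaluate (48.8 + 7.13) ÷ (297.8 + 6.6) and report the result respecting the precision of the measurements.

48.8 + 7.13 = 55.93, limited to 1 d.p. → 3 s.f.; 297.8 + 6.6 = 304.4, limited to 1 d.p. → 4 s.f.
Carrying full precision, 55.93 ÷ 304.4 = 0.183738501971…; keep min(3, 4) = 3 s.f.
Rounded to 3 significant figures: 0.184.

0.184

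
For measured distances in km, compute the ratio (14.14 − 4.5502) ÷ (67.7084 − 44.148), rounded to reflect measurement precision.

0.407

14.14 − 4.5502 = 9.5898, limited to 2 d.p. → 3 s.f.; 67.7084 − 44.148 = 23.5604, limited to 3 d.p. → 5 s.f.
Carrying full precision, 9.5898 ÷ 23.5604 = 0.407030440909…; keep min(3, 5) = 3 s.f.
Rounded to 3 significant figures: 0.407.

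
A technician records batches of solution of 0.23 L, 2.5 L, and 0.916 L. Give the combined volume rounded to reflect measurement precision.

3.6 L

0.23 L + 2.5 L + 0.916 L = 3.646 L.
Addition/subtraction keeps the fewest decimal places: 0.23 → 2 decimal places, 2.5 → 1 decimal place, 0.916 → 3 decimal places; limit is 1.
Rounded to 1 decimal place: 3.6 L.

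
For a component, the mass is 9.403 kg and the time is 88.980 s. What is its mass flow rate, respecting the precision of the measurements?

mass flow rate = 9.403 kg ÷ 88.980 s = 0.105675432682… kg/s.
9.403 has 4 significant figures; 88.980 has 5.
Division/multiplication keeps the fewest: 4 significant figures.
Rounded: 0.1057 kg/s.

0.1057 kg/s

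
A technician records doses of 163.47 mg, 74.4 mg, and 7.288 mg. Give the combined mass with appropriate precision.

163.47 mg + 74.4 mg + 7.288 mg = 245.158 mg.
Addition/subtraction keeps the fewest decimal places: 163.47 → 2 decimal places, 74.4 → 1 decimal place, 7.288 → 3 decimal places; limit is 1.
Rounded to 1 decimal place: 245.2 mg.

245.2 mg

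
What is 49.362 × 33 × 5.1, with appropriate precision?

8.3 × 10^3

49.362 × 33 × 5.1 = 8307.6246
Multiplication/division keeps the fewest significant figures: 49.362 → 5 s.f., 33 → 2 s.f., 5.1 → 2 s.f.; limit is 2.
Rounded to 2 significant figures: 8.3 × 10^3.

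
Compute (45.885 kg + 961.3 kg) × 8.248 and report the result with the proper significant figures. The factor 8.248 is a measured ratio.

45.885 kg + 961.3 kg = 1007.185 kg; the sum is limited to 1 decimal place (5 s.f.).
Carrying full precision, 1007.185 × 8.248 = 8307.26188 kg; 8.248 has 4 s.f., so the result keeps min(5, 4) = 4 s.f.
Rounded to 4 significant figures: 8307 kg.

8307 kg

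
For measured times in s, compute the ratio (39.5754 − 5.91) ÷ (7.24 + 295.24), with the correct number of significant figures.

39.5754 − 5.91 = 33.6654, limited to 2 d.p. → 4 s.f.; 7.24 + 295.24 = 302.48, limited to 2 d.p. → 5 s.f.
Carrying full precision, 33.6654 ÷ 302.48 = 0.111297937054…; keep min(4, 5) = 4 s.f.
Rounded to 4 significant figures: 0.1113.

0.1113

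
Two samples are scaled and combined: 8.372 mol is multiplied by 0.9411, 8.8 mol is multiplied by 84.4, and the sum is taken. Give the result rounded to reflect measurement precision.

8.372 × 0.9411 = 7.8788892 → 7.879 mol (4 s.f., last digit at the 10^-3 place).
8.8 × 84.4 = 742.72 → 7.4 × 10² mol (2 s.f., last digit at the 10^1 place).
Sum: 750.5988892 mol; keep the coarser place, 10^1.
Result: 7.5 × 10² mol.

7.5 × 10² mol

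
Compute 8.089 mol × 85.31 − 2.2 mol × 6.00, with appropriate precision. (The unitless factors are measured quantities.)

8.089 × 85.31 = 690.07259 → 690.1 mol (4 s.f., last digit at the 10^-1 place).
2.2 × 6.00 = 13.2 → 13 mol (2 s.f., last digit at the 10^0 place).
Difference: 676.87259 mol; keep the coarser place, 10^0.
Result: 677 mol.

677 mol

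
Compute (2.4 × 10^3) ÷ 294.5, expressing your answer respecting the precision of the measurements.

8.1

(2.4 × 10^3) ÷ 294.5 = 8.1494057725…
Multiplication/division keeps the fewest significant figures: 2.4 × 10^3 → 2 s.f., 294.5 → 4 s.f.; limit is 2.
Rounded to 2 significant figures: 8.1.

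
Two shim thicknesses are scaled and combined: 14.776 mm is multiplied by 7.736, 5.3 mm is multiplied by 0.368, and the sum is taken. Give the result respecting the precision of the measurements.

14.776 × 7.736 = 114.307136 → 114.3 mm (4 s.f., last digit at the 10^-1 place).
5.3 × 0.368 = 1.9504 → 2.0 mm (2 s.f., last digit at the 10^-1 place).
Sum: 116.257536 mm; keep the coarser place, 10^-1.
Result: 116.3 mm.

116.3 mm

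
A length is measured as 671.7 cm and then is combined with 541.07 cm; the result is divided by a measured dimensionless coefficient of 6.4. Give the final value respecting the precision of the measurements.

671.7 cm + 541.07 cm = 1212.77 cm; the sum is limited to 1 decimal place (5 s.f.).
Carrying full precision, 1212.77 ÷ 6.4 = 189.4953125 cm; 6.4 has 2 s.f., so the result keeps min(5, 2) = 2 s.f.
Rounded to 2 significant figures: 1.9 × 10^2 cm.

1.9 × 10^2 cm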